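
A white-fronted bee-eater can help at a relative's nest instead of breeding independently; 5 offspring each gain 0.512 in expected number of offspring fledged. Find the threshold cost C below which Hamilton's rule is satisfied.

r to an offspring = 1/2 (one parent–offspring link: r = (1/2)^1 = 1/2).
Hamilton's rule: n·r·B > C, so the trait is favored while C < n·r·B = 5·0.5·0.512 = 1.28.

1.28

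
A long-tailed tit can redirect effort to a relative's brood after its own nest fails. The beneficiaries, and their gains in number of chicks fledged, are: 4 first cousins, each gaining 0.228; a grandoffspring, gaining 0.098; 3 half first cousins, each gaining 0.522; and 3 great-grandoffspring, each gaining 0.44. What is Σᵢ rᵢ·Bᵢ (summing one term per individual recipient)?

0.401375

r to a first cousin = 1/8 (first cousins share one grandparent pair — two paths of length 4: r = 2·(1/2)^4 = 1/8).
r to a grandoffspring = 1/4 (two parent–offspring links: r = (1/2)^2 = 1/4).
r to a half first cousin = 0.0625 (half first cousins share one grandparent — one path of length 4: r = (1/2)^4 = 1/16).
r to a great-grandoffspring = 1/8 (three parent–offspring links: r = (1/2)^3 = 1/8).
Summing one r·B term per recipient: 4·0.125·0.228 + 1·0.25·0.098 + 3·0.0625·0.522 + 3·0.125·0.44 = 0.401375.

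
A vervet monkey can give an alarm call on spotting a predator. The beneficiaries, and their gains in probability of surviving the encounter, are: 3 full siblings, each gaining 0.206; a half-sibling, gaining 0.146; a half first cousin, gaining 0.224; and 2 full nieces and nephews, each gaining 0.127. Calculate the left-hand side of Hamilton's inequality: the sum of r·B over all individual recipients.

r to a full sibling = 0.5 (full sibs share both parents — two paths of length 2: r = 2·(1/2)^2 = 1/2).
r to a half-sibling = 0.25 (half-sibs share one parent — one path of length 2: r = (1/2)^2 = 1/4).
r to a half first cousin = 1/16 (half first cousins share one grandparent — one path of length 4: r = (1/2)^4 = 1/16).
r to a full niece or nephew = 1/4 (full aunt/uncle↔niece/nephew: two paths of length 3 through the shared grandparent pair: r = 2·(1/2)^3 = 1/4).
Summing one r·B term per recipient: 3·0.5·0.206 + 1·0.25·0.146 + 1·0.0625·0.224 + 2·0.25·0.127 = 0.423.

0.423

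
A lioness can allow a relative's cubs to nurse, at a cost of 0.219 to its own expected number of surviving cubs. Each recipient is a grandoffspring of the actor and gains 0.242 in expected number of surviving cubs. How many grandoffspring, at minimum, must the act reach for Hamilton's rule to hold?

r to a grandoffspring = 1/4 (two parent–offspring links: r = (1/2)^2 = 1/4).
Hamilton's rule: n·r·B > C  ⇒  n > C/(r·B) = 0.219/(0.25·0.242) = 3.62.
The smallest integer exceeding 3.62 is 4.

4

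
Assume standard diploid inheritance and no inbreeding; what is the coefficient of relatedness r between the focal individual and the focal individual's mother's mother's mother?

0.125

Each parent–offspring link contributes a factor of 1/2, and independent paths through distinct common ancestors add.
Three parent–offspring links: r = (1/2)^3 = 1/8.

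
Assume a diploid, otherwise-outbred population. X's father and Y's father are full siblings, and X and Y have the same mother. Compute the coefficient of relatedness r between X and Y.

Wright's path rule: contributions from independent ancestry routes add.
X and Y are related in two ways: first cousins through their fathers (r = 1/8) and half-sibs through their shared mother (r = 1/4).
r = 1/8 + 1/4 = 0.375.

0.375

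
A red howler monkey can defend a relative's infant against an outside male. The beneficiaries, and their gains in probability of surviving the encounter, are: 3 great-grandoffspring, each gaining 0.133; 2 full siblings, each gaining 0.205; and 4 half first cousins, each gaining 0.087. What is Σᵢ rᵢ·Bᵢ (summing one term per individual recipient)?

r to a great-grandoffspring = 1/8 (three parent–offspring links: r = (1/2)^3 = 1/8).
r to a full sibling = 0.5 (full sibs share both parents — two paths of length 2: r = 2·(1/2)^2 = 1/2).
r to a half first cousin = 1/16 (half first cousins share one grandparent — one path of length 4: r = (1/2)^4 = 1/16).
Summing one r·B term per recipient: 3·0.125·0.133 + 2·0.5·0.205 + 4·0.0625·0.087 = 0.276625.

0.276625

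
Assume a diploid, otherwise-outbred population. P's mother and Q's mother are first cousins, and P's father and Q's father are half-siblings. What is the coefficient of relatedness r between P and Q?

Independent pedigree routes through distinct common ancestors add.
P and Q are related in two ways: second cousins through their mothers (r = 1/32) and half first cousins through their fathers (r = 1/16).
r = 1/32 + 1/16 = 0.09375.

0.09375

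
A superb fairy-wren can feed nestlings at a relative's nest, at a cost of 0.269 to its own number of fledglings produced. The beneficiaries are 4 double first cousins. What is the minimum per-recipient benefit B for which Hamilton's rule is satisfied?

0.269

r to a double first cousin = 1/4 (double first cousins share both grandparent pairs — four paths of length 4: r = 4·(1/2)^4 = 1/4).
Hamilton's rule with n recipients of equal r: n·r·B > C, so B > C/(n·r) = 0.269/(4·0.25) = 0.269.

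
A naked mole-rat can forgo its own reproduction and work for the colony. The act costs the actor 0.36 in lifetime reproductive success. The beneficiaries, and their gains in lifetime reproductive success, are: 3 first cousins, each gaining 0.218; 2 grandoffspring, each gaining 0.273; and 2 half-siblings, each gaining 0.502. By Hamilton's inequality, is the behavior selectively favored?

Yes

Hamilton's rule: the trait is favored when the sum of r·B over every recipient exceeds the actor's cost C.
r to a first cousin = 0.125 (first cousins share one grandparent pair — two paths of length 4: r = 2·(1/2)^4 = 1/8).
r to a grandoffspring = 1/4 (two parent–offspring links: r = (1/2)^2 = 1/4).
r to a half-sibling = 1/4 (half-sibs share one parent — one path of length 2: r = (1/2)^2 = 1/4).
Summing one r·B term per recipient: 3·0.125·0.218 + 2·0.25·0.273 + 2·0.25·0.502 = 0.46925.
0.46925 > 0.36: the indirect benefit exceeds the cost.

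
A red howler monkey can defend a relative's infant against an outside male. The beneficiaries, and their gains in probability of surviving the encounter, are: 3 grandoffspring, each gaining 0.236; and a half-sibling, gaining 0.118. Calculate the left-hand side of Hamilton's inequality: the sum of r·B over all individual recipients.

0.2065

r to a grandoffspring = 0.25 (two parent–offspring links: r = (1/2)^2 = 1/4).
r to a half-sibling = 0.25 (half-sibs share one parent — one path of length 2: r = (1/2)^2 = 1/4).
Summing one r·B term per recipient: 3·0.25·0.236 + 1·0.25·0.118 = 0.2065.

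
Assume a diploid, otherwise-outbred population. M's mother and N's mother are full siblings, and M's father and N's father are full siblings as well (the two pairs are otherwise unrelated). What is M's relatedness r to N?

0.25

Independent pedigree routes through distinct common ancestors add.
M and N are related in two ways: first cousins through their mothers (r = 1/8) and first cousins through their fathers (r = 1/8) — i.e. double first cousins.
r = 1/8 + 1/8 = 1/4 = 0.25.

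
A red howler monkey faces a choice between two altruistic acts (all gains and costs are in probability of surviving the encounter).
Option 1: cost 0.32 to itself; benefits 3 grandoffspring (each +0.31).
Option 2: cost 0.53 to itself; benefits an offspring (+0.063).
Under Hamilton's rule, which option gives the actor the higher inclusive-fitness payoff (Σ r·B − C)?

Option 1

Option 1: r to a grandoffspring = 0.25.
Option 1: Σ r·B − C = (3·0.25·0.31) − 0.32 = -0.0875.
Option 2: r to an offspring = 0.5.
Option 2: Σ r·B − C = (1·0.5·0.063) − 0.53 = -0.4985.
Option 1 has the higher net inclusive-fitness payoff.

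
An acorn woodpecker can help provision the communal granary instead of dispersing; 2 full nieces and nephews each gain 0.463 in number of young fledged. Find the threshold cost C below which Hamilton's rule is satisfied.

0.2315

r to a full niece or nephew = 0.25 (full aunt/uncle↔niece/nephew: two paths of length 3 through the shared grandparent pair: r = 2·(1/2)^3 = 1/4).
Hamilton's rule: n·r·B > C, so the trait is favored while C < n·r·B = 2·0.25·0.463 = 0.2315.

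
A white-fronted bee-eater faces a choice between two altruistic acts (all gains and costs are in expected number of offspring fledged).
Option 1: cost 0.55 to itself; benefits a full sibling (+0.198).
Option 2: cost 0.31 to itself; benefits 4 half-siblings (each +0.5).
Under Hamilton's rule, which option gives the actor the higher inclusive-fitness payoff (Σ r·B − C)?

Option 2

Option 1: r to a full sibling = 0.5.
Option 1: Σ r·B − C = (1·0.5·0.198) − 0.55 = -0.451.
Option 2: r to a half-sibling = 0.25.
Option 2: Σ r·B − C = (4·0.25·0.5) − 0.31 = 0.19.
Option 2 has the higher net inclusive-fitness payoff.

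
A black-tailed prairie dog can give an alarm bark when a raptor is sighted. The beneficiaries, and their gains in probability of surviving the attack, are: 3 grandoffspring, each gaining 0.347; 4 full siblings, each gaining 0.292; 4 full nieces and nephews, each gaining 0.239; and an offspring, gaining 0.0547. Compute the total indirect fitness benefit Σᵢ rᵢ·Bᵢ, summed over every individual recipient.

r to a grandoffspring = 0.25 (two parent–offspring links: r = (1/2)^2 = 1/4).
r to a full sibling = 0.5 (full sibs share both parents — two paths of length 2: r = 2·(1/2)^2 = 1/2).
r to a full niece or nephew = 0.25 (full aunt/uncle↔niece/nephew: two paths of length 3 through the shared grandparent pair: r = 2·(1/2)^3 = 1/4).
r to an offspring = 1/2 (one parent–offspring link: r = (1/2)^1 = 1/2).
Summing one r·B term per recipient: 3·0.25·0.347 + 4·0.5·0.292 + 4·0.25·0.239 + 1·0.5·0.0547 = 1.1106.

1.1106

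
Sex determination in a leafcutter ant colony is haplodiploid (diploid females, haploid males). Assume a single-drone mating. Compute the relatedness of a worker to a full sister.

0.75

Haplodiploid full sisters inherit their father's entire haploid genome identically (contributing 1/2) and on average half of their mother's contribution (1/2 · 1/2 = 1/4); r = 1/2 + 1/4 = 3/4.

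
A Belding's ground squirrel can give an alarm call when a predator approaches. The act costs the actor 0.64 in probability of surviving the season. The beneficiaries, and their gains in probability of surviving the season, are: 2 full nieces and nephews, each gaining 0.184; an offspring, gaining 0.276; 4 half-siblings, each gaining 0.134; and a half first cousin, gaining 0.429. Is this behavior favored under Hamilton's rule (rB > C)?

Hamilton's rule: the trait is favored when the sum of r·B over every recipient exceeds the actor's cost C.
r to a full niece or nephew = 1/4 (full aunt/uncle↔niece/nephew: two paths of length 3 through the shared grandparent pair: r = 2·(1/2)^3 = 1/4).
r to an offspring = 1/2 (one parent–offspring link: r = (1/2)^1 = 1/2).
r to a half-sibling = 1/4 (half-sibs share one parent — one path of length 2: r = (1/2)^2 = 1/4).
r to a half first cousin = 0.0625 (half first cousins share one grandparent — one path of length 4: r = (1/2)^4 = 1/16).
Summing one r·B term per recipient: 2·0.25·0.184 + 1·0.5·0.276 + 4·0.25·0.134 + 1·0.0625·0.429 = 0.3908125.
0.3908125 < 0.64: the indirect benefit is less than the cost.

No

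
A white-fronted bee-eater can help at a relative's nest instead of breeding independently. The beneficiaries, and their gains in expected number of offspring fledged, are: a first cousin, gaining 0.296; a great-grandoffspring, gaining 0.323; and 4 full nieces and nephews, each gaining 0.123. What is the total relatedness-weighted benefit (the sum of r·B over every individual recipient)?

r to a first cousin = 1/8 (first cousins share one grandparent pair — two paths of length 4: r = 2·(1/2)^4 = 1/8).
r to a great-grandoffspring = 0.125 (three parent–offspring links: r = (1/2)^3 = 1/8).
r to a full niece or nephew = 0.25 (full aunt/uncle↔niece/nephew: two paths of length 3 through the shared grandparent pair: r = 2·(1/2)^3 = 1/4).
Summing one r·B term per recipient: 1·0.125·0.296 + 1·0.125·0.323 + 4·0.25·0.123 = 0.200375.

0.200375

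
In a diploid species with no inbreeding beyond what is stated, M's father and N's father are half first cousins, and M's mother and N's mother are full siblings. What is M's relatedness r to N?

Independent pedigree routes through distinct common ancestors add.
M and N are related in two ways: half second cousins through their fathers (r = 1/64) and first cousins through their mothers (r = 1/8).
r = 1/64 + 1/8 = 0.140625.

0.140625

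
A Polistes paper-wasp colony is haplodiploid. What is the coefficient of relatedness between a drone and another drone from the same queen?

Haploid brothers each carry a random half of the queen's diploid genome, so on average they share half: r = 1/2.

0.5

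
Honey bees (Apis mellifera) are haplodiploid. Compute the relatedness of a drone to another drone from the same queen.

0.5

Haploid brothers each carry a random half of the queen's diploid genome, so on average they share half: r = 1/2.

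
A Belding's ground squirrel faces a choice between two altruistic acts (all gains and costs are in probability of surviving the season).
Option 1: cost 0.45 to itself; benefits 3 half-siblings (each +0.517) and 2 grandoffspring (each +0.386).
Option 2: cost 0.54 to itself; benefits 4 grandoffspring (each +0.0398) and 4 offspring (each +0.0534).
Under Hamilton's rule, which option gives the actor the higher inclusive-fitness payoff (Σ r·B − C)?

Option 1

Option 1: r to a half-sibling = 0.25.
Option 1: r to a grandoffspring = 0.25.
Option 1: Σ r·B − C = (3·0.25·0.517 + 2·0.25·0.386) − 0.45 = 0.13075.
Option 2: r to a grandoffspring = 0.25.
Option 2: r to an offspring = 0.5.
Option 2: Σ r·B − C = (4·0.25·0.0398 + 4·0.5·0.0534) − 0.54 = -0.3934.
Option 1 has the higher net inclusive-fitness payoff.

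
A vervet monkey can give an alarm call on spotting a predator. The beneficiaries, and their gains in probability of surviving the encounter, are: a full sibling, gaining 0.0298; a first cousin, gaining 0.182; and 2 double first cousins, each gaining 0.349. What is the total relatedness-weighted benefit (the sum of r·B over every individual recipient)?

r to a full sibling = 1/2 (full sibs share both parents — two paths of length 2: r = 2·(1/2)^2 = 1/2).
r to a first cousin = 0.125 (first cousins share one grandparent pair — two paths of length 4: r = 2·(1/2)^4 = 1/8).
r to a double first cousin = 0.25 (double first cousins share both grandparent pairs — four paths of length 4: r = 4·(1/2)^4 = 1/4).
Summing one r·B term per recipient: 1·0.5·0.0298 + 1·0.125·0.182 + 2·0.25·0.349 = 0.21215.

0.21215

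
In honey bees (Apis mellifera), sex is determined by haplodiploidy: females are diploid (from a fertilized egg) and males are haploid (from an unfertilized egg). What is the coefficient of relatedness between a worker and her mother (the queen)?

0.5

One meiotic link between diploid queen and diploid daughter: r = 1/2.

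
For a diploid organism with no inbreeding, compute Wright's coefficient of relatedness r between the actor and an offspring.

One parent–offspring link: r = (1/2)^1 = 1/2.

0.5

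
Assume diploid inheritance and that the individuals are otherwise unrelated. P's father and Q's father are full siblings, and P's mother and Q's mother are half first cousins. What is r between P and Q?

0.140625

Wright's path rule: contributions from independent ancestry routes add.
P and Q are related in two ways: first cousins through their fathers (r = 1/8) and half second cousins through their mothers (r = 1/64).
r = 1/8 + 1/64 = 9/64 = 0.140625.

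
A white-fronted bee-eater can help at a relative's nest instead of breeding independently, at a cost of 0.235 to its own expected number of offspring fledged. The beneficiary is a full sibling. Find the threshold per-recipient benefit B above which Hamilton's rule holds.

r to a full sibling = 0.5 (full sibs share both parents — two paths of length 2: r = 2·(1/2)^2 = 1/2).
Hamilton's rule with n recipients of equal r: n·r·B > C, so B > C/(n·r) = 0.235/(1·0.5) = 0.47.

0.47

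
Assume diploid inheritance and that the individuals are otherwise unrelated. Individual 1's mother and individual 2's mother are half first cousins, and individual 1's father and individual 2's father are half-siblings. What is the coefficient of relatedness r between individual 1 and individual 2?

Independent pedigree routes through distinct common ancestors add.
Individual 1 and individual 2 are related in two ways: half second cousins through their mothers (r = 1/64) and half first cousins through their fathers (r = 1/16).
r = 1/64 + 1/16 = 5/64 = 0.078125.

0.078125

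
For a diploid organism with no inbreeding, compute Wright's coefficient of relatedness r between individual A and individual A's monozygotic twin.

1

Each parent–offspring link contributes a factor of 1/2, and independent paths through distinct common ancestors add.
Monozygotic twins share every allele identical by descent: r = 1.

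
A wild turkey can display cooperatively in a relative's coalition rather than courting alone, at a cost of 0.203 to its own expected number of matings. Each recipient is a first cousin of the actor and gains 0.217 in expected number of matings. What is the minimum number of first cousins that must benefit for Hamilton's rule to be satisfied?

8

r to a first cousin = 0.125 (first cousins share one grandparent pair — two paths of length 4: r = 2·(1/2)^4 = 1/8).
Hamilton's rule: n·r·B > C  ⇒  n > C/(r·B) = 0.203/(0.125·0.217) = 7.484.
The smallest integer exceeding 7.484 is 8.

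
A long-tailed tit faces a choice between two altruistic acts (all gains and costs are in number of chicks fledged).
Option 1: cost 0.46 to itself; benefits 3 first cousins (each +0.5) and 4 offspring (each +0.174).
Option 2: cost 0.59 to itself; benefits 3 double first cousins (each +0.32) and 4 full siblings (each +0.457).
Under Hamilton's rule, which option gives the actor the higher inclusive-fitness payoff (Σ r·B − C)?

Option 1: r to a first cousin = 0.125.
Option 1: r to an offspring = 0.5.
Option 1: Σ r·B − C = (3·0.125·0.5 + 4·0.5·0.174) − 0.46 = 0.0755.
Option 2: r to a double first cousin = 0.25.
Option 2: r to a full sibling = 0.5.
Option 2: Σ r·B − C = (3·0.25·0.32 + 4·0.5·0.457) − 0.59 = 0.564.
Option 2 has the higher net inclusive-fitness payoff.

Option 2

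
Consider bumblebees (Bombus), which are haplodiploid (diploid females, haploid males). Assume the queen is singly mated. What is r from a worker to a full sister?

0.75

Haplodiploid full sisters inherit their father's entire haploid genome identically (contributing 1/2) and on average half of their mother's contribution (1/2 · 1/2 = 1/4); r = 1/2 + 1/4 = 3/4.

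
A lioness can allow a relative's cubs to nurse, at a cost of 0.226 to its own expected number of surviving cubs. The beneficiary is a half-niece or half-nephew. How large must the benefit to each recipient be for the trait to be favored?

1.808

r to a half-niece or half-nephew = 1/8 (half-aunt/uncle↔niece/nephew: one path of length 3: r = (1/2)^3 = 1/8).
Hamilton's rule with n recipients of equal r: n·r·B > C, so B > C/(n·r) = 0.226/(1·0.125) = 1.808.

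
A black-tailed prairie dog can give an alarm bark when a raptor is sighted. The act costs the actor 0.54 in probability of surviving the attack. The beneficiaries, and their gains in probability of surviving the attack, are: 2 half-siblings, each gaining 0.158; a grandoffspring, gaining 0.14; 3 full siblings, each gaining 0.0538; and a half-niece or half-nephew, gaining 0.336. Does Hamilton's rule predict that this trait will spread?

Hamilton's rule: the trait is favored when the sum of r·B over every recipient exceeds the actor's cost C.
r to a half-sibling = 1/4 (half-sibs share one parent — one path of length 2: r = (1/2)^2 = 1/4).
r to a grandoffspring = 1/4 (two parent–offspring links: r = (1/2)^2 = 1/4).
r to a full sibling = 1/2 (full sibs share both parents — two paths of length 2: r = 2·(1/2)^2 = 1/2).
r to a half-niece or half-nephew = 1/8 (half-aunt/uncle↔niece/nephew: one path of length 3: r = (1/2)^3 = 1/8).
Summing one r·B term per recipient: 2·0.25·0.158 + 1·0.25·0.14 + 3·0.5·0.0538 + 1·0.125·0.336 = 0.2367.
0.2367 < 0.54: the indirect benefit is less than the cost.

No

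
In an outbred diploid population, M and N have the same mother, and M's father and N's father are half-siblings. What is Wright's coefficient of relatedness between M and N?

Wright's path rule: contributions from independent ancestry routes add.
M and N are related in two ways: half-sibs through their shared mother (r = 1/4) and half first cousins through their fathers (r = 1/16).
r = 1/4 + 1/16 = 5/16 = 0.3125.

0.3125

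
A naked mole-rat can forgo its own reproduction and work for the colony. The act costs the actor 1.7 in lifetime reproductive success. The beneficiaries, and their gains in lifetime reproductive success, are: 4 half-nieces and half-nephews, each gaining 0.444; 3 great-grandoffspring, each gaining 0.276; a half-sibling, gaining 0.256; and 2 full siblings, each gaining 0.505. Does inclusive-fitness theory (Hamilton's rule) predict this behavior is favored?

No

Hamilton's rule: the trait is favored when the sum of r·B over every recipient exceeds the actor's cost C.
r to a half-niece or half-nephew = 0.125 (half-aunt/uncle↔niece/nephew: one path of length 3: r = (1/2)^3 = 1/8).
r to a great-grandoffspring = 1/8 (three parent–offspring links: r = (1/2)^3 = 1/8).
r to a half-sibling = 0.25 (half-sibs share one parent — one path of length 2: r = (1/2)^2 = 1/4).
r to a full sibling = 1/2 (full sibs share both parents — two paths of length 2: r = 2·(1/2)^2 = 1/2).
Summing one r·B term per recipient: 4·0.125·0.444 + 3·0.125·0.276 + 1·0.25·0.256 + 2·0.5·0.505 = 0.8945.
0.8945 < 1.7: the indirect benefit is less than the cost.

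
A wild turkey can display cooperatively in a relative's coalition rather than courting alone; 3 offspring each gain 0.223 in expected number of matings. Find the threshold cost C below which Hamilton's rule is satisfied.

0.3345

r to an offspring = 0.5 (one parent–offspring link: r = (1/2)^1 = 1/2).
Hamilton's rule: n·r·B > C, so the trait is favored while C < n·r·B = 3·0.5·0.223 = 0.3345.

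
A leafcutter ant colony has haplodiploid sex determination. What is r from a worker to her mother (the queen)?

0.5

One meiotic link between diploid queen and diploid daughter: r = 1/2.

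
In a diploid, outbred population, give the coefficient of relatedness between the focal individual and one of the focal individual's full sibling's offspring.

Each parent–offspring link contributes a factor of 1/2, and independent paths through distinct common ancestors add.
Full aunt/uncle↔niece/nephew: two paths of length 3 through the shared grandparent pair: r = 2·(1/2)^3 = 1/4.

0.25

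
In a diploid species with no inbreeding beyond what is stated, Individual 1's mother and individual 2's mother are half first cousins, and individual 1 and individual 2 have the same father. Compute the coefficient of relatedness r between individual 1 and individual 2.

0.265625

Relatedness sums over independent paths through distinct common ancestors.
Individual 1 and individual 2 are related in two ways: half second cousins through their mothers (r = 1/64) and half-sibs through their shared father (r = 1/4).
r = 1/64 + 1/4 = 0.265625.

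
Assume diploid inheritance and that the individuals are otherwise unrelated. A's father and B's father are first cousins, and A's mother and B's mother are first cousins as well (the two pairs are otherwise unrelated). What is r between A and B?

0.0625

With two independent routes of shared ancestry, r is the sum of the two contributions.
A and B are related in two ways: second cousins through their fathers (r = 1/32) and second cousins through their mothers (r = 1/32).
r = 1/32 + 1/32 = 1/16 = 0.0625.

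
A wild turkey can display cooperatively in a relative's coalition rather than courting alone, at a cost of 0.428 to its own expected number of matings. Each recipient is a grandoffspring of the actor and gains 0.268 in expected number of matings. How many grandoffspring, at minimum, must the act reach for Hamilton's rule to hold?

7

r to a grandoffspring = 1/4 (two parent–offspring links: r = (1/2)^2 = 1/4).
Hamilton's rule: n·r·B > C  ⇒  n > C/(r·B) = 0.428/(0.25·0.268) = 6.388.
The smallest integer exceeding 6.388 is 7.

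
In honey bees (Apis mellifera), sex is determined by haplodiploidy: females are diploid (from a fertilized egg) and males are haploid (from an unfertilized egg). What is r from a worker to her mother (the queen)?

0.5

One meiotic link between diploid queen and diploid daughter: r = 1/2.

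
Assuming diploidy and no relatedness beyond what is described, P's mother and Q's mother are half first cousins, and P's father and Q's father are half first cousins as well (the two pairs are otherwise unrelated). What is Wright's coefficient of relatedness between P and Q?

With two independent routes of shared ancestry, r is the sum of the two contributions.
P and Q are related in two ways: half second cousins through their mothers (r = 1/64) and half second cousins through their fathers (r = 1/64).
r = 1/64 + 1/64 = 1/32 = 0.03125.

0.03125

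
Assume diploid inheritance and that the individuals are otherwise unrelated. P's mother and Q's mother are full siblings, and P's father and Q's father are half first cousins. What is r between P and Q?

0.140625

Relatedness sums over independent paths through distinct common ancestors.
P and Q are related in two ways: first cousins through their mothers (r = 1/8) and half second cousins through their fathers (r = 1/64).
r = 1/8 + 1/64 = 0.140625.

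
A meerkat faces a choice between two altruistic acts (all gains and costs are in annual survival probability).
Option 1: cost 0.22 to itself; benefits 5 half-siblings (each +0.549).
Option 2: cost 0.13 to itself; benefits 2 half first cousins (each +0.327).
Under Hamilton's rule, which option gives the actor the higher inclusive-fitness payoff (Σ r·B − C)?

Option 1: r to a half-sibling = 0.25.
Option 1: Σ r·B − C = (5·0.25·0.549) − 0.22 = 0.46625.
Option 2: r to a half first cousin = 0.0625.
Option 2: Σ r·B − C = (2·0.0625·0.327) − 0.13 = -0.089125.
Option 1 has the higher net inclusive-fitness payoff.

Option 1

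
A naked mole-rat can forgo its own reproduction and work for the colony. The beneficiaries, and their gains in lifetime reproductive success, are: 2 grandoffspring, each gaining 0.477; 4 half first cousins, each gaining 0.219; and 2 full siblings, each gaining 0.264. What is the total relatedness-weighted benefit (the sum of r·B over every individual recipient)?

r to a grandoffspring = 0.25 (two parent–offspring links: r = (1/2)^2 = 1/4).
r to a half first cousin = 0.0625 (half first cousins share one grandparent — one path of length 4: r = (1/2)^4 = 1/16).
r to a full sibling = 1/2 (full sibs share both parents — two paths of length 2: r = 2·(1/2)^2 = 1/2).
Summing one r·B term per recipient: 2·0.25·0.477 + 4·0.0625·0.219 + 2·0.5·0.264 = 0.55725.

0.55725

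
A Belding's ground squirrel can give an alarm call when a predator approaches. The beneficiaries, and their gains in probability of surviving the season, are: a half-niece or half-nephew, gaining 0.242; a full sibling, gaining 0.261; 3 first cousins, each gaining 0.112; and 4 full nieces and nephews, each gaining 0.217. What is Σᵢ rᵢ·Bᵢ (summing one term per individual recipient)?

r to a half-niece or half-nephew = 0.125 (half-aunt/uncle↔niece/nephew: one path of length 3: r = (1/2)^3 = 1/8).
r to a full sibling = 1/2 (full sibs share both parents — two paths of length 2: r = 2·(1/2)^2 = 1/2).
r to a first cousin = 0.125 (first cousins share one grandparent pair — two paths of length 4: r = 2·(1/2)^4 = 1/8).
r to a full niece or nephew = 0.25 (full aunt/uncle↔niece/nephew: two paths of length 3 through the shared grandparent pair: r = 2·(1/2)^3 = 1/4).
Summing one r·B term per recipient: 1·0.125·0.242 + 1·0.5·0.261 + 3·0.125·0.112 + 4·0.25·0.217 = 0.41975.

0.41975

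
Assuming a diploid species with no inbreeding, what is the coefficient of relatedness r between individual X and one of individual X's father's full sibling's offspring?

Each parent–offspring link contributes a factor of 1/2, and independent paths through distinct common ancestors add.
First cousins share one grandparent pair — two paths of length 4: r = 2·(1/2)^4 = 1/8.

0.125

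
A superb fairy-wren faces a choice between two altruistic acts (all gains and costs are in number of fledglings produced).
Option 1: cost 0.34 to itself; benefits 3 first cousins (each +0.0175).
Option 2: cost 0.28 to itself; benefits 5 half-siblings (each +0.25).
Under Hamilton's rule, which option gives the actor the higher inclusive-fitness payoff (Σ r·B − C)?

Option 1: r to a first cousin = 0.125.
Option 1: Σ r·B − C = (3·0.125·0.0175) − 0.34 = -0.3334375.
Option 2: r to a half-sibling = 0.25.
Option 2: Σ r·B − C = (5·0.25·0.25) − 0.28 = 0.0325.
Option 2 has the higher net inclusive-fitness payoff.

Option 2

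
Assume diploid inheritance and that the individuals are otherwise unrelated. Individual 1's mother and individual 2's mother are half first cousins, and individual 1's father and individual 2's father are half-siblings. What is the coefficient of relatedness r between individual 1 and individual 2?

0.078125

Relatedness sums over independent paths through distinct common ancestors.
Individual 1 and individual 2 are related in two ways: half second cousins through their mothers (r = 1/64) and half first cousins through their fathers (r = 1/16).
r = 1/64 + 1/16 = 0.078125.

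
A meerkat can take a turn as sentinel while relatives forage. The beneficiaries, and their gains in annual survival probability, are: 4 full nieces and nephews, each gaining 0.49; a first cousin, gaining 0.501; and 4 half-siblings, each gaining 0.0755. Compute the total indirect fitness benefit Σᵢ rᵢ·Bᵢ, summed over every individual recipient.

0.628125

r to a full niece or nephew = 1/4 (full aunt/uncle↔niece/nephew: two paths of length 3 through the shared grandparent pair: r = 2·(1/2)^3 = 1/4).
r to a first cousin = 1/8 (first cousins share one grandparent pair — two paths of length 4: r = 2·(1/2)^4 = 1/8).
r to a half-sibling = 0.25 (half-sibs share one parent — one path of length 2: r = (1/2)^2 = 1/4).
Summing one r·B term per recipient: 4·0.25·0.49 + 1·0.125·0.501 + 4·0.25·0.0755 = 0.628125.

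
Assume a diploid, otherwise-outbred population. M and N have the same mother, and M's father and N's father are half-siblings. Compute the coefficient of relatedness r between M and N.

0.3125

With two independent routes of shared ancestry, r is the sum of the two contributions.
M and N are related in two ways: half-sibs through their shared mother (r = 1/4) and half first cousins through their fathers (r = 1/16).
r = 1/4 + 1/16 = 5/16 = 0.3125.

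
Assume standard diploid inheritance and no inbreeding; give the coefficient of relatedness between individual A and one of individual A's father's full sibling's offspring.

0.125

Each parent–offspring link contributes a factor of 1/2, and independent paths through distinct common ancestors add.
First cousins share one grandparent pair — two paths of length 4: r = 2·(1/2)^4 = 1/8.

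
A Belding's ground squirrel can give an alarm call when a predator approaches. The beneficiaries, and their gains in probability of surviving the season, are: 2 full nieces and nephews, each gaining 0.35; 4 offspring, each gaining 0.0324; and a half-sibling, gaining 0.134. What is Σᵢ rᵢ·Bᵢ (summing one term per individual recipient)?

r to a full niece or nephew = 1/4 (full aunt/uncle↔niece/nephew: two paths of length 3 through the shared grandparent pair: r = 2·(1/2)^3 = 1/4).
r to an offspring = 1/2 (one parent–offspring link: r = (1/2)^1 = 1/2).
r to a half-sibling = 1/4 (half-sibs share one parent — one path of length 2: r = (1/2)^2 = 1/4).
Summing one r·B term per recipient: 2·0.25·0.35 + 4·0.5·0.0324 + 1·0.25·0.134 = 0.2733.

0.2733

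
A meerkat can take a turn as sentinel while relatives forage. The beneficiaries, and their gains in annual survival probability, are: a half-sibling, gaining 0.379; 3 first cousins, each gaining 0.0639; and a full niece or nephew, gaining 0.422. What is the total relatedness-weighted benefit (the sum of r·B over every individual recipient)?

r to a half-sibling = 1/4 (half-sibs share one parent — one path of length 2: r = (1/2)^2 = 1/4).
r to a first cousin = 1/8 (first cousins share one grandparent pair — two paths of length 4: r = 2·(1/2)^4 = 1/8).
r to a full niece or nephew = 0.25 (full aunt/uncle↔niece/nephew: two paths of length 3 through the shared grandparent pair: r = 2·(1/2)^3 = 1/4).
Summing one r·B term per recipient: 1·0.25·0.379 + 3·0.125·0.0639 + 1·0.25·0.422 = 0.2242125.

0.2242125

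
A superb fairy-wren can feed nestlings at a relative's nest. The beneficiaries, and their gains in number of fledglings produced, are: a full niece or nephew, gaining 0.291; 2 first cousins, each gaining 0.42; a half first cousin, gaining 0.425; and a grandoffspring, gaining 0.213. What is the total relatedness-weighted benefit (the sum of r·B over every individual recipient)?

r to a full niece or nephew = 1/4 (full aunt/uncle↔niece/nephew: two paths of length 3 through the shared grandparent pair: r = 2·(1/2)^3 = 1/4).
r to a first cousin = 1/8 (first cousins share one grandparent pair — two paths of length 4: r = 2·(1/2)^4 = 1/8).
r to a half first cousin = 1/16 (half first cousins share one grandparent — one path of length 4: r = (1/2)^4 = 1/16).
r to a grandoffspring = 0.25 (two parent–offspring links: r = (1/2)^2 = 1/4).
Summing one r·B term per recipient: 1·0.25·0.291 + 2·0.125·0.42 + 1·0.0625·0.425 + 1·0.25·0.213 = 0.2575625.

0.2575625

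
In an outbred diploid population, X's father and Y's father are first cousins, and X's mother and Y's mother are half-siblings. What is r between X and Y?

Wright's path rule: contributions from independent ancestry routes add.
X and Y are related in two ways: second cousins through their fathers (r = 1/32) and half first cousins through their mothers (r = 1/16).
r = 1/32 + 1/16 = 3/32 = 0.09375.

0.09375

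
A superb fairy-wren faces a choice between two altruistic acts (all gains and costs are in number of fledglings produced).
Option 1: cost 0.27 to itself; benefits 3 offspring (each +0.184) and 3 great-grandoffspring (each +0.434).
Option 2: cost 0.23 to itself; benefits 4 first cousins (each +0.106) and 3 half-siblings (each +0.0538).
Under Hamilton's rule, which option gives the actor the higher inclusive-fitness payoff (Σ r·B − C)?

Option 1

Option 1: r to an offspring = 0.5.
Option 1: r to a great-grandoffspring = 0.125.
Option 1: Σ r·B − C = (3·0.5·0.184 + 3·0.125·0.434) − 0.27 = 0.16875.
Option 2: r to a first cousin = 0.125.
Option 2: r to a half-sibling = 0.25.
Option 2: Σ r·B − C = (4·0.125·0.106 + 3·0.25·0.0538) − 0.23 = -0.13665.
Option 1 has the higher net inclusive-fitness payoff.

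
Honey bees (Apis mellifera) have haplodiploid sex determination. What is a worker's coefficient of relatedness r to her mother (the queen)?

0.5

One meiotic link between diploid queen and diploid daughter: r = 1/2.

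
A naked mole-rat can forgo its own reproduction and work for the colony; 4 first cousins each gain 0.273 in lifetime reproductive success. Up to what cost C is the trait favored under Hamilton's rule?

r to a first cousin = 0.125 (first cousins share one grandparent pair — two paths of length 4: r = 2·(1/2)^4 = 1/8).
Hamilton's rule: n·r·B > C, so the trait is favored while C < n·r·B = 4·0.125·0.273 = 0.1365.

0.1365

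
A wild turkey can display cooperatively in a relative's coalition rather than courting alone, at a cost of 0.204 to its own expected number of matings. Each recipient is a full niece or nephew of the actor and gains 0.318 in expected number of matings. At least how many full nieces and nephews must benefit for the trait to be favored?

r to a full niece or nephew = 0.25 (full aunt/uncle↔niece/nephew: two paths of length 3 through the shared grandparent pair: r = 2·(1/2)^3 = 1/4).
Hamilton's rule: n·r·B > C  ⇒  n > C/(r·B) = 0.204/(0.25·0.318) = 2.566.
The smallest integer exceeding 2.566 is 3.

3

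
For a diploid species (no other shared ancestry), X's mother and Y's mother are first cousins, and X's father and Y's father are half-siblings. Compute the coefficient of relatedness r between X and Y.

With two independent routes of shared ancestry, r is the sum of the two contributions.
X and Y are related in two ways: second cousins through their mothers (r = 1/32) and half first cousins through their fathers (r = 1/16).
r = 1/32 + 1/16 = 3/32 = 0.09375.

0.09375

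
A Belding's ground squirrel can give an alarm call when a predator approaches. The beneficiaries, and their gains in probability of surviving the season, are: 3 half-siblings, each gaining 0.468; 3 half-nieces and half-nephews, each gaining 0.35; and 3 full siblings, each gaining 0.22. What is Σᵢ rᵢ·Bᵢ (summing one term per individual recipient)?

r to a half-sibling = 1/4 (half-sibs share one parent — one path of length 2: r = (1/2)^2 = 1/4).
r to a half-niece or half-nephew = 1/8 (half-aunt/uncle↔niece/nephew: one path of length 3: r = (1/2)^3 = 1/8).
r to a full sibling = 0.5 (full sibs share both parents — two paths of length 2: r = 2·(1/2)^2 = 1/2).
Summing one r·B term per recipient: 3·0.25·0.468 + 3·0.125·0.35 + 3·0.5·0.22 = 0.81225.

0.81225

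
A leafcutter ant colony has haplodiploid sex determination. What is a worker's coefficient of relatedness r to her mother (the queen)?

0.5

One meiotic link between diploid queen and diploid daughter: r = 1/2.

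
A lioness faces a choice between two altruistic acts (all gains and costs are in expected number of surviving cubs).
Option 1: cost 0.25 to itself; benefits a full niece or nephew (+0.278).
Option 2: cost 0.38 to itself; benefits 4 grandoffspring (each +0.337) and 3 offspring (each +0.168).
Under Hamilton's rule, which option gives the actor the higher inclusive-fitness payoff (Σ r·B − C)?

Option 2

Option 1: r to a full niece or nephew = 0.25.
Option 1: Σ r·B − C = (1·0.25·0.278) − 0.25 = -0.1805.
Option 2: r to a grandoffspring = 0.25.
Option 2: r to an offspring = 0.5.
Option 2: Σ r·B − C = (4·0.25·0.337 + 3·0.5·0.168) − 0.38 = 0.209.
Option 2 has the higher net inclusive-fitness payoff.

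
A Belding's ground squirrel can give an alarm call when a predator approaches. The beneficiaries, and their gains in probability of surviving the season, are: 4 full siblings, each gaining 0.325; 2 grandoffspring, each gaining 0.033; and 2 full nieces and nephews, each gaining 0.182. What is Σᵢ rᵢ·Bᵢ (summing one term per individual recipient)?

r to a full sibling = 0.5 (full sibs share both parents — two paths of length 2: r = 2·(1/2)^2 = 1/2).
r to a grandoffspring = 1/4 (two parent–offspring links: r = (1/2)^2 = 1/4).
r to a full niece or nephew = 1/4 (full aunt/uncle↔niece/nephew: two paths of length 3 through the shared grandparent pair: r = 2·(1/2)^3 = 1/4).
Summing one r·B term per recipient: 4·0.5·0.325 + 2·0.25·0.033 + 2·0.25·0.182 = 0.7575.

0.7575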